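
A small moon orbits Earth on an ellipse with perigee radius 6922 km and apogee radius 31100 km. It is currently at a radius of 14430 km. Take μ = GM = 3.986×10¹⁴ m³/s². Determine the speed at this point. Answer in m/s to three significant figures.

Semi-major axis a = (r_p + r_a)/2 = 19011 km = 1.901×10⁷ m.
Vis-viva: v² = μ(2/r − 1/a) = 3.986×10¹⁴ × (1.386×10⁻⁷ − 5.260×10⁻⁸) = 3.428×10⁷ m²/s².
v = 5855 m/s.

v ≈ 5850 m/s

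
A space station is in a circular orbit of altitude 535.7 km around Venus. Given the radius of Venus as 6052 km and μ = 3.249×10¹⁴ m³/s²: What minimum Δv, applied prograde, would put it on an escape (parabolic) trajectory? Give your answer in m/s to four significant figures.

Δv ≈ 2909 m/s

r = 6052 + 535.7 = 6587.7 km = 6.5877×10⁶ m.
Circular speed v_c = √(μ/r) = 7023 m/s.
Escape speed v_esc = √(2μ/r) = √2 × v_c = 9932 m/s.
Δv = v_esc − v_c = 2909 m/s.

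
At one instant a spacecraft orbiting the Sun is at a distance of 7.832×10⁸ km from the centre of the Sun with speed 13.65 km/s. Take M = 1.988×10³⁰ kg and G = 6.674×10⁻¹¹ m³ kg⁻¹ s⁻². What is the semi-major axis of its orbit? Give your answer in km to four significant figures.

a ≈ 8.701×10⁸ km

μ = GM = 6.674×10⁻¹¹ × 1.988×10³⁰ = 1.327×10²⁰ m³/s².
r = 7.832×10¹¹ m.
Vis-viva rearranged: 1/a = 2/r − v²/μ = 2.554×10⁻¹² − 1.404×10⁻¹² = 1.149×10⁻¹² m⁻¹.
a = 8.701×10¹¹ m = 8.7008×10⁸ km.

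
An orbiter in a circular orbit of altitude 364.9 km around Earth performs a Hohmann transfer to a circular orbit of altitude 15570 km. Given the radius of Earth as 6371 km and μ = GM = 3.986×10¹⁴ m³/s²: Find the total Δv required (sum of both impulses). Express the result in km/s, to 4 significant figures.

r₁ = 6371 + 364.9 = 6735.9 km = 6.7359×10⁶ m.
r₂ = 6371 + 15570 = 21941 km = 2.1941×10⁷ m.
Transfer ellipse a_t = (r₁ + r₂)/2 = 1.434×10⁷ m.
At r₁: circular v_c1 = √(μ/r₁) = 7693 m/s; transfer-perigee v_p = √[μ(2/r₁ − 1/a_t)] = 9516 m/s.
Δv₁ = v_p − v_c1 = 1823 m/s.
At r₂: circular v_c2 = √(μ/r₂) = 4262 m/s; transfer-apogee v_a = √[μ(2/r₂ − 1/a_t)] = 2921 m/s.
Δv₂ = v_c2 − v_a = 1341 m/s.
Total Δv = Δv₁ + Δv₂ = 3164 m/s = 3.164 km/s.

Δv_total ≈ 3.164 km/s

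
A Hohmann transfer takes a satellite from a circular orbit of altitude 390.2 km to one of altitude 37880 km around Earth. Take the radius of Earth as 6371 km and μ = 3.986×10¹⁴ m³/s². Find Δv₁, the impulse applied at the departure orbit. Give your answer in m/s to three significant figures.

Δv ≈ 2440 m/s

r₁ = 6371 + 390.2 = 6761.2 km = 6.7612×10⁶ m.
r₂ = 6371 + 37880 = 44251 km = 4.4251×10⁷ m.
Transfer ellipse a_t = (r₁ + r₂)/2 = 2.551×10⁷ m.
At r₁: circular v_c1 = √(μ/r₁) = 7678 m/s; transfer-perigee v_p = √[μ(2/r₁ − 1/a_t)] = 10110 m/s.
Δv₁ = v_p − v_c1 = 2435 m/s.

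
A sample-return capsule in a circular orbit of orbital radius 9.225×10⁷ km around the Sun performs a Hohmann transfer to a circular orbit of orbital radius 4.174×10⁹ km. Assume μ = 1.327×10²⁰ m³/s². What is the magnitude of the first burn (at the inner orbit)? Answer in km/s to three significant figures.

r₁ = 9.225×10⁷ km = 9.225×10¹⁰ m.
r₂ = 4.174×10⁹ km = 4.174×10¹² m.
Transfer ellipse a_t = (r₁ + r₂)/2 = 2.133×10¹² m.
At r₁: circular v_c1 = √(μ/r₁) = 37930 m/s; transfer-perihelion v_p = √[μ(2/r₁ − 1/a_t)] = 53050 m/s.
Δv₁ = v_p − v_c1 = 15130 m/s.
= 15.13 km/s.

Δv ≈ 15.1 km/s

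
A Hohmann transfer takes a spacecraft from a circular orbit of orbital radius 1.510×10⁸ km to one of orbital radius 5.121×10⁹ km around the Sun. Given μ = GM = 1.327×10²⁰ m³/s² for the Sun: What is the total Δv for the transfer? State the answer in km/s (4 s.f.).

r₁ = 1.510×10⁸ km = 1.510×10¹¹ m.
r₂ = 5.121×10⁹ km = 5.121×10¹² m.
Transfer ellipse a_t = (r₁ + r₂)/2 = 2.636×10¹² m.
At r₁: circular v_c1 = √(μ/r₁) = 29640 m/s; transfer-perihelion v_p = √[μ(2/r₁ − 1/a_t)] = 41320 m/s.
Δv₁ = v_p − v_c1 = 11670 m/s.
At r₂: circular v_c2 = √(μ/r₂) = 5090 m/s; transfer-aphelion v_a = √[μ(2/r₂ − 1/a_t)] = 1218 m/s.
Δv₂ = v_c2 − v_a = 3872 m/s.
Total Δv = Δv₁ + Δv₂ = 15550 m/s = 15.55 km/s.

Δv_total ≈ 15.55 km/s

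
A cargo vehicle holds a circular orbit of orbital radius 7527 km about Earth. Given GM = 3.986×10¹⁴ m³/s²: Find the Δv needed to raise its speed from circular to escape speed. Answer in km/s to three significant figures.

r = 7527 km = 7.527×10⁶ m.
Circular speed v_c = √(μ/r) = 7277 m/s.
Escape speed v_esc = √(2μ/r) = √2 × v_c = 10290 m/s.
Δv = v_esc − v_c = 3014 m/s = 3.014 km/s.

Δv ≈ 3.01 km/s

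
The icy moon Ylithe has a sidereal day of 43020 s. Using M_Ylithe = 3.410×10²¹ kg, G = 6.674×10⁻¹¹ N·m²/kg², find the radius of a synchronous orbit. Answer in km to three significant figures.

μ = GM = 6.674×10⁻¹¹ × 3.410×10²¹ = 2.276×10¹¹ m³/s².
A synchronous orbit has period T, so by Kepler's third law a = (μT²/4π²)^(1/3).
μT²/4π² = 2.276×10¹¹ × (4.302×10⁴)² / 39.48 = 1.067×10¹⁹ m³.
a = 2.201×10⁶ m = 2201.4 km.

r_sync ≈ 2200 km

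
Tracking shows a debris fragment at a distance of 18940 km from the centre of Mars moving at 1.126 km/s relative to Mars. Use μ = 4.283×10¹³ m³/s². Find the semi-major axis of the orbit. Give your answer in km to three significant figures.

r = 1.894×10⁷ m.
Vis-viva rearranged: 1/a = 2/r − v²/μ = 1.056×10⁻⁷ − 2.960×10⁻⁸ = 7.599×10⁻⁸ m⁻¹.
a = 1.316×10⁷ m = 13159 km.

a ≈ 13200 km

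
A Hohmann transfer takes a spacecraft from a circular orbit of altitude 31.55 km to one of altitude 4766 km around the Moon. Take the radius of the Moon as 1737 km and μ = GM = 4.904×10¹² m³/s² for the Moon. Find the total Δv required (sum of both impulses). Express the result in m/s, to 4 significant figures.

r₁ = 1737 + 31.55 = 1768.5 km = 1.7686×10⁶ m.
r₂ = 1737 + 4766 = 6503.0 km = 6.5030×10⁶ m.
Transfer ellipse a_t = (r₁ + r₂)/2 = 4.136×10⁶ m.
At r₁: circular v_c1 = √(μ/r₁) = 1665 m/s; transfer-perilune v_p = √[μ(2/r₁ − 1/a_t)] = 2088 m/s.
Δv₁ = v_p − v_c1 = 422.9 m/s.
At r₂: circular v_c2 = √(μ/r₂) = 868.4 m/s; transfer-apolune v_a = √[μ(2/r₂ − 1/a_t)] = 567.9 m/s.
Δv₂ = v_c2 − v_a = 300.5 m/s.
Total Δv = Δv₁ + Δv₂ = 723.4 m/s.

Δv_total ≈ 723.4 m/s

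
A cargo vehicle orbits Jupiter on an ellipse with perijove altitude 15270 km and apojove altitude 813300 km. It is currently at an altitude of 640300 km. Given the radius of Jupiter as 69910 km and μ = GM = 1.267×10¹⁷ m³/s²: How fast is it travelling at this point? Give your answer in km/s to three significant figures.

r_p = 69910 + 15270 = 85180 km = 8.5180×10⁷ m.
r_a = 69910 + 813300 = 883210 km = 8.8321×10⁸ m.
r = 69910 + 640300 = 7.1021×10⁵ km = 7.102×10⁸ m.
Semi-major axis a = (r_p + r_a)/2 = 4.8420×10⁵ km = 4.842×10⁸ m.
Vis-viva: v² = μ(2/r − 1/a) = 1.267×10¹⁷ × (2.816×10⁻⁹ − 2.065×10⁻⁹) = 9.512×10⁷ m²/s².
v = 9753 m/s = 9.753 km/s.

v ≈ 9.75 km/s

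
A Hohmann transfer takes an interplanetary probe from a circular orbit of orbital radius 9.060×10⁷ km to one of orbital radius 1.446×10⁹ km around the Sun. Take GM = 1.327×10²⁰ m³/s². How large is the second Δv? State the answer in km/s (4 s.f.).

Δv ≈ 6.290 km/s

r₁ = 9.060×10⁷ km = 9.060×10¹⁰ m.
r₂ = 1.446×10⁹ km = 1.446×10¹² m.
Transfer ellipse a_t = (r₁ + r₂)/2 = 7.683×10¹¹ m.
At r₁: circular v_c1 = √(μ/r₁) = 38270 m/s; transfer-perihelion v_p = √[μ(2/r₁ − 1/a_t)] = 52500 m/s.
At r₂: circular v_c2 = √(μ/r₂) = 9580 m/s; transfer-aphelion v_a = √[μ(2/r₂ − 1/a_t)] = 3290 m/s.
Δv₂ = v_c2 − v_a = 6290 m/s.
= 6.290 km/s.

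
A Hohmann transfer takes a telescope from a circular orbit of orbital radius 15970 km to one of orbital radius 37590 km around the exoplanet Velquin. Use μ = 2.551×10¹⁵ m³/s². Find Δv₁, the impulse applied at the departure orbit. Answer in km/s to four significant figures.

r₁ = 15970 km = 1.597×10⁷ m.
r₂ = 37590 km = 3.759×10⁷ m.
Transfer ellipse a_t = (r₁ + r₂)/2 = 2.678×10⁷ m.
At r₁: circular v_c1 = √(μ/r₁) = 12640 m/s; transfer-periapsis v_p = √[μ(2/r₁ − 1/a_t)] = 14970 m/s.
Δv₁ = v_p − v_c1 = 2335 m/s.
= 2.335 km/s.

Δv ≈ 2.335 km/s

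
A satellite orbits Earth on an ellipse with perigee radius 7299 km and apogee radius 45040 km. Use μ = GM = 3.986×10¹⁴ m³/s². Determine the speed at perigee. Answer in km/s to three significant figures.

Semi-major axis a = (r_p + r_a)/2 = 26170 km = 2.617×10⁷ m.
Vis-viva: v² = μ(2/r − 1/a) = 3.986×10¹⁴ × (2.740×10⁻⁷ − 3.821×10⁻⁸) = 9.399×10⁷ m²/s².
v = 9695 m/s = 9.695 km/s.

v ≈ 9.69 km/s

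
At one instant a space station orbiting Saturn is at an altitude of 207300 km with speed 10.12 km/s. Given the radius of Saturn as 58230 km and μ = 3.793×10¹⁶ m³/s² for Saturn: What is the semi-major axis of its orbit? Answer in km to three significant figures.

r = 58230 + 207300 = 2.6553×10⁵ km = 2.655×10⁸ m.
Specific orbital energy ε = v²/2 − μ/r = (10120)²/2 − 3.793×10¹⁶/2.655×10⁸ = -9.164×10⁷ J/kg.
Since ε = −μ/(2a), a = −μ/(2ε) = 2.070×10⁸ m = 2.0695×10⁵ km.

a ≈ 2.07×10⁵ km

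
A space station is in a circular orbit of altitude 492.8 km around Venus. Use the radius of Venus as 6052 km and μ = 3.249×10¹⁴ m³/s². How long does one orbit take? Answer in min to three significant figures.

r = 6052 + 492.8 = 6544.8 km = 6.5448×10⁶ m.
Kepler's third law: T = 2π√(r³/μ) = 2π√((6.545×10⁶)³ / 3.249×10¹⁴).
r³/μ = 8.629×10⁵ s², so T = 2π × 9.289×10² = 5.836×10³ s.
Converting: 5.836×10³ s ÷ 60.00 = 97.27 min.

T ≈ 97.3 min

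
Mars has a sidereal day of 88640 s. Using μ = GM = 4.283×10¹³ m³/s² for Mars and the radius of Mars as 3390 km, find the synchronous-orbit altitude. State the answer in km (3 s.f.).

h_sync ≈ 17000 km

A synchronous orbit has period T, so by Kepler's third law a = (μT²/4π²)^(1/3).
μT²/4π² = 4.283×10¹³ × (8.864×10⁴)² / 39.48 = 8.524×10²¹ m³.
a = 2.043×10⁷ m = 20428 km.
Altitude h = a − R = 20428 − 3390 = 17038 km.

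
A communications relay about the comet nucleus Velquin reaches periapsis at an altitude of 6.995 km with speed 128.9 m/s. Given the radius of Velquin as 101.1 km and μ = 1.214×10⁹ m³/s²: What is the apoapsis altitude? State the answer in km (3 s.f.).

apoapsis altitude ≈ 206 km

r_p = 101.1 + 6.995 = 108.09 km = 1.081×10⁵ m.
Specific energy ε = v²/2 − μ/r = -2.923×10³ J/kg, so a = −μ/(2ε) = 2.076×10⁵ m.
The apsides satisfy r_p + r_a = 2a, so the apoapsis radius is 2a − r_p = 3.072×10⁵ m = 307.20 km.
Apoapsis altitude = 307.20 − 101.1 = 206.10 km.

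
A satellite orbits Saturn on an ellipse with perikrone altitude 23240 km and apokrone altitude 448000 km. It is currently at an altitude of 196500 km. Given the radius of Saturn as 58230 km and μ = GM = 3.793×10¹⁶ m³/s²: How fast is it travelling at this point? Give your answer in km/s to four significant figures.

r_p = 58230 + 23240 = 81470 km = 8.1470×10⁷ m.
r_a = 58230 + 448000 = 506230 km = 5.0623×10⁸ m.
r = 58230 + 196500 = 2.5473×10⁵ km = 2.547×10⁸ m.
Semi-major axis a = (r_p + r_a)/2 = 2.9385×10⁵ km = 2.938×10⁸ m.
Vis-viva: v² = μ(2/r − 1/a) = 3.793×10¹⁶ × (7.851×10⁻⁹ − 3.403×10⁻⁹) = 1.687×10⁸ m²/s².
v = 12990 m/s = 12.99 km/s.

v ≈ 12.99 km/s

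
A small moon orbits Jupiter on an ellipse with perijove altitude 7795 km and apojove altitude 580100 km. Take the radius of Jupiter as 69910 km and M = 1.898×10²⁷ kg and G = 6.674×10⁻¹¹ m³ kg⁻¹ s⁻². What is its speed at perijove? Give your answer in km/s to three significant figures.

μ = GM = 6.674×10⁻¹¹ × 1.898×10²⁷ = 1.267×10¹⁷ m³/s².
r_p = 69910 + 7795 = 77705 km = 7.7705×10⁷ m.
r_a = 69910 + 580100 = 650010 km = 6.5001×10⁸ m.
Semi-major axis a = (r_p + r_a)/2 = 3.6386×10⁵ km = 3.639×10⁸ m.
Vis-viva: v² = μ(2/r − 1/a) = 1.267×10¹⁷ × (2.574×10⁻⁸ − 2.748×10⁻⁹) = 2.912×10⁹ m²/s².
v = 53960 m/s = 53.96 km/s.

v ≈ 54.0 km/s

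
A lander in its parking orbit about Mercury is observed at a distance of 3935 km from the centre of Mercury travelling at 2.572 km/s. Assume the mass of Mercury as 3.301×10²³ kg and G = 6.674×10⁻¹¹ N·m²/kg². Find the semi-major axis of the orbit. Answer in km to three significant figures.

μ = GM = 6.674×10⁻¹¹ × 3.301×10²³ = 2.203×10¹³ m³/s².
r = 3.935×10⁶ m.
Specific orbital energy ε = v²/2 − μ/r = (2572)²/2 − 2.203×10¹³/3.935×10⁶ = -2.291×10⁶ J/kg.
Since ε = −μ/(2a), a = −μ/(2ε) = 4.808×10⁶ m = 4807.9 km.

a ≈ 4810 km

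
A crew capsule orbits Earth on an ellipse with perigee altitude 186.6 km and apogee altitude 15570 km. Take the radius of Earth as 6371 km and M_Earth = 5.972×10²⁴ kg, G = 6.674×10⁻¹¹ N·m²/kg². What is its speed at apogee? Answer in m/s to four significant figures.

v ≈ 2891 m/s

μ = GM = 6.674×10⁻¹¹ × 5.972×10²⁴ = 3.986×10¹⁴ m³/s².
r_p = 6371 + 186.6 = 6557.6 km = 6.5576×10⁶ m.
r_a = 6371 + 15570 = 21941 km = 2.1941×10⁷ m.
Semi-major axis a = (r_p + r_a)/2 = 14249 km = 1.425×10⁷ m.
Vis-viva: v² = μ(2/r − 1/a) = 3.986×10¹⁴ × (9.115×10⁻⁸ − 7.018×10⁻⁸) = 8.360×10⁶ m²/s².
v = 2891 m/s.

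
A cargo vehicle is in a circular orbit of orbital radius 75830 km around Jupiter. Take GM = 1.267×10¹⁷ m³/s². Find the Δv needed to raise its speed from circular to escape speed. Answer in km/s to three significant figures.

r = 75830 km = 7.583×10⁷ m.
Circular speed v_c = √(μ/r) = 40880 m/s.
Escape speed v_esc = √(2μ/r) = √2 × v_c = 57810 m/s.
Δv = v_esc − v_c = 16930 m/s = 16.93 km/s.

Δv ≈ 16.9 km/s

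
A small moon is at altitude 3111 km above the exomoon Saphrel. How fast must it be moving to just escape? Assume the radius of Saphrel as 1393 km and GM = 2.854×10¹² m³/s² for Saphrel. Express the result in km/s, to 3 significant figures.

r = 1393 + 3111 = 4504.0 km = 4.5040×10⁶ m.
Escape speed v_esc = √(2μ/r) = √(2 × 2.854×10¹² / 4.504×10⁶) = √(1.267×10⁶) = 1126 m/s.
= 1.126 km/s.

v_esc ≈ 1.13 km/s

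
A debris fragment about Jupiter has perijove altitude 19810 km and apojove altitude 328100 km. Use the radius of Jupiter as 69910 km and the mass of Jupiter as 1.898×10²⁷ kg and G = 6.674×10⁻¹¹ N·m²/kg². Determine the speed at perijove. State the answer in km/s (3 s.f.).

v ≈ 48.0 km/s

μ = GM = 6.674×10⁻¹¹ × 1.898×10²⁷ = 1.267×10¹⁷ m³/s².
r_p = 69910 + 19810 = 89720 km = 8.9720×10⁷ m.
r_a = 69910 + 328100 = 398010 km = 3.9801×10⁸ m.
Semi-major axis a = (r_p + r_a)/2 = 2.4386×10⁵ km = 2.439×10⁸ m.
Vis-viva: v² = μ(2/r − 1/a) = 1.267×10¹⁷ × (2.229×10⁻⁸ − 4.101×10⁻⁹) = 2.304×10⁹ m²/s².
v = 48000 m/s = 48.00 km/s.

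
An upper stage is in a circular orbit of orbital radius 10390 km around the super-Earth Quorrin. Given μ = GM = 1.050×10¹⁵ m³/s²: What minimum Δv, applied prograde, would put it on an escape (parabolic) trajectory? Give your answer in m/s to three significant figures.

r = 10390 km = 1.039×10⁷ m.
Circular speed v_c = √(μ/r) = 10050 m/s.
Escape speed v_esc = √(2μ/r) = √2 × v_c = 14220 m/s.
Δv = v_esc − v_c = 4164 m/s.

Δv ≈ 4160 m/s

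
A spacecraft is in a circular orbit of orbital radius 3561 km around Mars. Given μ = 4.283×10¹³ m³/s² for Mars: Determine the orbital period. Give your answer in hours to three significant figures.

r = 3561 km = 3.561×10⁶ m.
Kepler's third law: T = 2π√(r³/μ) = 2π√((3.561×10⁶)³ / 4.283×10¹³).
r³/μ = 1.054×10⁶ s², so T = 2π × 1.027×10³ = 6.452×10³ s.
Converting: 6.452×10³ s ÷ 3600 = 1.792 hours.

T ≈ 1.79 hours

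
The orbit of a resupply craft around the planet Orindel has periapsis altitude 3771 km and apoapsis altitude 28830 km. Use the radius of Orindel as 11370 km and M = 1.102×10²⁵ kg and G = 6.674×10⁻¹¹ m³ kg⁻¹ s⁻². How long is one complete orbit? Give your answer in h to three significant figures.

μ = GM = 6.674×10⁻¹¹ × 1.102×10²⁵ = 7.355×10¹⁴ m³/s².
r_p = 11370 + 3771 = 15141 km = 1.5141×10⁷ m.
r_a = 11370 + 28830 = 40200 km = 4.0200×10⁷ m.
Semi-major axis a = (r_p + r_a)/2 = (15141 + 40200)/2 = 27670 km = 2.767×10⁷ m.
By Kepler's third law T = 2π√(a³/μ) = 2π × 5.367×10³ = 3.372×10⁴ s.
= 9.367 h.

T ≈ 9.37 h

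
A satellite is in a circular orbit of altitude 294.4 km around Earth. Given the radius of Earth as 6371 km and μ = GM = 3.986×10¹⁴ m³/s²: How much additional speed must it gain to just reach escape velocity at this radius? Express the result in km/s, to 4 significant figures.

r = 6371 + 294.4 = 6665.4 km = 6.6654×10⁶ m.
Circular speed v_c = √(μ/r) = 7733 m/s.
Escape speed v_esc = √(2μ/r) = √2 × v_c = 10940 m/s.
Δv = v_esc − v_c = 3203 m/s = 3.203 km/s.

Δv ≈ 3.203 km/s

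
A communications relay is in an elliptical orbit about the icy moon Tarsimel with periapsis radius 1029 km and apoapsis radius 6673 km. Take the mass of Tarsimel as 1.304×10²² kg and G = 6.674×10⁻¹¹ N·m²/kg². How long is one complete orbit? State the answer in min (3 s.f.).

μ = GM = 6.674×10⁻¹¹ × 1.304×10²² = 8.703×10¹¹ m³/s².
Semi-major axis a = (r_p + r_a)/2 = (1029.0 + 6673.0)/2 = 3851.0 km = 3.851×10⁶ m.
By Kepler's third law T = 2π√(a³/μ) = 2π × 8.101×10³ = 5.090×10⁴ s.
= 848.3 min.

T ≈ 848 min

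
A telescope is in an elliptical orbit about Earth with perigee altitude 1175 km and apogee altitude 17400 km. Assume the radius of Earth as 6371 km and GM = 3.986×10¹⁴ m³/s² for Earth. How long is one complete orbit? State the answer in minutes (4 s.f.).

r_p = 6371 + 1175 = 7546.0 km = 7.5460×10⁶ m.
r_a = 6371 + 17400 = 23771 km = 2.3771×10⁷ m.
Semi-major axis a = (r_p + r_a)/2 = (7546.0 + 23771)/2 = 15658 km = 1.566×10⁷ m.
By Kepler's third law T = 2π√(a³/μ) = 2π × 3.104×10³ = 1.950×10⁴ s.
= 325.0 minutes.

T ≈ 325.0 minutes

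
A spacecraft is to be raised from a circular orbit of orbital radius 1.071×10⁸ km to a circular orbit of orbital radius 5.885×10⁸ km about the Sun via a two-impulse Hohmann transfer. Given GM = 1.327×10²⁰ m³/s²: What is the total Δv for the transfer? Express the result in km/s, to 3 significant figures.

Δv_total ≈ 17.3 km/s

r₁ = 1.071×10⁸ km = 1.071×10¹¹ m.
r₂ = 5.885×10⁸ km = 5.885×10¹¹ m.
Transfer ellipse a_t = (r₁ + r₂)/2 = 3.478×10¹¹ m.
At r₁: circular v_c1 = √(μ/r₁) = 35200 m/s; transfer-perihelion v_p = √[μ(2/r₁ − 1/a_t)] = 45790 m/s.
Δv₁ = v_p − v_c1 = 10590 m/s.
At r₂: circular v_c2 = √(μ/r₂) = 15020 m/s; transfer-aphelion v_a = √[μ(2/r₂ − 1/a_t)] = 8333 m/s.
Δv₂ = v_c2 − v_a = 6683 m/s.
Total Δv = Δv₁ + Δv₂ = 17270 m/s = 17.27 km/s.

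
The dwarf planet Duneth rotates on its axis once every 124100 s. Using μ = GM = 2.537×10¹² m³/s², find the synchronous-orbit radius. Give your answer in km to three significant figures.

r_sync ≈ 9970 km

A synchronous orbit has period T, so by Kepler's third law a = (μT²/4π²)^(1/3).
μT²/4π² = 2.537×10¹² × (1.241×10⁵)² / 39.48 = 9.897×10²⁰ m³.
a = 9.966×10⁶ m = 9965.6 km.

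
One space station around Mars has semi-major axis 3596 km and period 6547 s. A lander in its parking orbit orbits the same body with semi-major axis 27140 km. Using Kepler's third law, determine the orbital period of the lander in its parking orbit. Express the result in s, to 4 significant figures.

T₂ ≈ 1.357×10⁵ s

Kepler's third law: T² ∝ a³, so T₂ = T₁ (a₂/a₁)^(3/2).
a₂/a₁ = 7.547, (a₂/a₁)^(3/2) = 20.73.
T₂ = 6547 × 20.73 = 1.357×10⁵ s.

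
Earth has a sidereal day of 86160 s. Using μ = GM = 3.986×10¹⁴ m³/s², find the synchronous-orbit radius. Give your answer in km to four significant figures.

r_sync ≈ 42160 km

A synchronous orbit has period T, so by Kepler's third law a = (μT²/4π²)^(1/3).
μT²/4π² = 3.986×10¹⁴ × (8.616×10⁴)² / 39.48 = 7.495×10²² m³.
a = 4.216×10⁷ m = 42163 km.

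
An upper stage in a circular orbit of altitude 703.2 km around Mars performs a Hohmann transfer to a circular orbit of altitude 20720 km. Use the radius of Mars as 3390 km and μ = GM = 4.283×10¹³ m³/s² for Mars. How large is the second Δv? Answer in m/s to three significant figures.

Δv ≈ 615 m/s

r₁ = 3390 + 703.2 = 4093.2 km = 4.0932×10⁶ m.
r₂ = 3390 + 20720 = 24110 km = 2.4110×10⁷ m.
Transfer ellipse a_t = (r₁ + r₂)/2 = 1.410×10⁷ m.
At r₁: circular v_c1 = √(μ/r₁) = 3235 m/s; transfer-periapsis v_p = √[μ(2/r₁ − 1/a_t)] = 4230 m/s.
At r₂: circular v_c2 = √(μ/r₂) = 1333 m/s; transfer-apoapsis v_a = √[μ(2/r₂ − 1/a_t)] = 718.1 m/s.
Δv₂ = v_c2 − v_a = 614.8 m/s.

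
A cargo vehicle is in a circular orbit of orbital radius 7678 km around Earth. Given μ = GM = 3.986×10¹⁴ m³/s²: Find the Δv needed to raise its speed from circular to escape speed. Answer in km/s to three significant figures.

Δv ≈ 2.98 km/s

r = 7678 km = 7.678×10⁶ m.
Circular speed v_c = √(μ/r) = 7205 m/s.
Escape speed v_esc = √(2μ/r) = √2 × v_c = 10190 m/s.
Δv = v_esc − v_c = 2984 m/s = 2.984 km/s.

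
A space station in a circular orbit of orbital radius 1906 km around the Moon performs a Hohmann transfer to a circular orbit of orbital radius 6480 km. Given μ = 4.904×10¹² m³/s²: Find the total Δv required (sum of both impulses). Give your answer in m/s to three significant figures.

r₁ = 1906 km = 1.906×10⁶ m.
r₂ = 6480 km = 6.480×10⁶ m.
Transfer ellipse a_t = (r₁ + r₂)/2 = 4.193×10⁶ m.
At r₁: circular v_c1 = √(μ/r₁) = 1604 m/s; transfer-perilune v_p = √[μ(2/r₁ − 1/a_t)] = 1994 m/s.
Δv₁ = v_p − v_c1 = 390.0 m/s.
At r₂: circular v_c2 = √(μ/r₂) = 869.9 m/s; transfer-apolune v_a = √[μ(2/r₂ − 1/a_t)] = 586.5 m/s.
Δv₂ = v_c2 − v_a = 283.4 m/s.
Total Δv = Δv₁ + Δv₂ = 673.4 m/s.

Δv_total ≈ 673 m/s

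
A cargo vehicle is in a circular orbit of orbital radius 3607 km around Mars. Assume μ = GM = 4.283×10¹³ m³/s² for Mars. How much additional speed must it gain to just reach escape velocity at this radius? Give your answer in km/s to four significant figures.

r = 3607 km = 3.607×10⁶ m.
Circular speed v_c = √(μ/r) = 3446 m/s.
Escape speed v_esc = √(2μ/r) = √2 × v_c = 4873 m/s.
Δv = v_esc − v_c = 1427 m/s = 1.427 km/s.

Δv ≈ 1.427 km/s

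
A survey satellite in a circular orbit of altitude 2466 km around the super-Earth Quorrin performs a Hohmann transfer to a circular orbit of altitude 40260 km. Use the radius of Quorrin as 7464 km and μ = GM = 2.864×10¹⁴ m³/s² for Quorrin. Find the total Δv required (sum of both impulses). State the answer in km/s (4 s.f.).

r₁ = 7464 + 2466 = 9930.0 km = 9.9300×10⁶ m.
r₂ = 7464 + 40260 = 47724 km = 4.7724×10⁷ m.
Transfer ellipse a_t = (r₁ + r₂)/2 = 2.883×10⁷ m.
At r₁: circular v_c1 = √(μ/r₁) = 5370 m/s; transfer-periapsis v_p = √[μ(2/r₁ − 1/a_t)] = 6910 m/s.
Δv₁ = v_p − v_c1 = 1540 m/s.
At r₂: circular v_c2 = √(μ/r₂) = 2450 m/s; transfer-apoapsis v_a = √[μ(2/r₂ − 1/a_t)] = 1438 m/s.
Δv₂ = v_c2 − v_a = 1012 m/s.
Total Δv = Δv₁ + Δv₂ = 2552 m/s = 2.552 km/s.

Δv_total ≈ 2.552 km/s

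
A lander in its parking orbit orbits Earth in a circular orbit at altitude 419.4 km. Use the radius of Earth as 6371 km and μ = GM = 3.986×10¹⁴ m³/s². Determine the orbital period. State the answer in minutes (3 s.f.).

r = 6371 + 419.4 = 6790.4 km = 6.7904×10⁶ m.
Kepler's third law: T = 2π√(r³/μ) = 2π√((6.790×10⁶)³ / 3.986×10¹⁴).
r³/μ = 7.855×10⁵ s², so T = 2π × 8.863×10² = 5.569×10³ s.
Converting: 5.569×10³ s ÷ 60.00 = 92.81 minutes.

T ≈ 92.8 minutes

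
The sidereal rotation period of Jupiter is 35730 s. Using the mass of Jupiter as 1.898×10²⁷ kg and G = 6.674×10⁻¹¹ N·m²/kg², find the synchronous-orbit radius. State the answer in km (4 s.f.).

r_sync ≈ 1.600×10⁵ km

μ = GM = 6.674×10⁻¹¹ × 1.898×10²⁷ = 1.267×10¹⁷ m³/s².
A synchronous orbit has period T, so by Kepler's third law a = (μT²/4π²)^(1/3).
μT²/4π² = 1.267×10¹⁷ × (3.573×10⁴)² / 39.48 = 4.096×10²⁴ m³.
a = 1.600×10⁸ m = 1.6000×10⁵ km.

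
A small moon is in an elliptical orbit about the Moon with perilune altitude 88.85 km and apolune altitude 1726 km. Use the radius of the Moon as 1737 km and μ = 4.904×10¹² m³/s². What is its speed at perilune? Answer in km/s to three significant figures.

r_p = 1737 + 88.85 = 1825.8 km = 1.8258×10⁶ m.
r_a = 1737 + 1726 = 3463.0 km = 3.4630×10⁶ m.
Semi-major axis a = (r_p + r_a)/2 = 2644.4 km = 2.644×10⁶ m.
Vis-viva: v² = μ(2/r − 1/a) = 4.904×10¹² × (1.095×10⁻⁶ − 3.782×10⁻⁷) = 3.517×10⁶ m²/s².
v = 1875 m/s = 1.875 km/s.

v ≈ 1.88 km/s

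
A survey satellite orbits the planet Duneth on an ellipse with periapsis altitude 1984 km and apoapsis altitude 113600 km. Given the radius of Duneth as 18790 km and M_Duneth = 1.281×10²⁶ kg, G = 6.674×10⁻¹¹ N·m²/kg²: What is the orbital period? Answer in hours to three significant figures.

μ = GM = 6.674×10⁻¹¹ × 1.281×10²⁶ = 8.549×10¹⁵ m³/s².
r_p = 18790 + 1984 = 20774 km = 2.0774×10⁷ m.
r_a = 18790 + 113600 = 132390 km = 1.3239×10⁸ m.
Semi-major axis a = (r_p + r_a)/2 = (20774 + 1.3239×10⁵)/2 = 76582 km = 7.658×10⁷ m.
By Kepler's third law T = 2π√(a³/μ) = 2π × 7.248×10³ = 4.554×10⁴ s.
= 12.65 hours.

T ≈ 12.7 hours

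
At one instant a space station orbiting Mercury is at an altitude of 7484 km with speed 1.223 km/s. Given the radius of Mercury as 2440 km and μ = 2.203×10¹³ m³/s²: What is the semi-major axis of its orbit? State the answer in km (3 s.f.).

r = 2440 + 7484 = 9924.0 km = 9.924×10⁶ m.
Specific orbital energy ε = v²/2 − μ/r = (1223)²/2 − 2.203×10¹³/9.924×10⁶ = -1.472×10⁶ J/kg.
Since ε = −μ/(2a), a = −μ/(2ε) = 7.483×10⁶ m = 7483.0 km.

a ≈ 7480 km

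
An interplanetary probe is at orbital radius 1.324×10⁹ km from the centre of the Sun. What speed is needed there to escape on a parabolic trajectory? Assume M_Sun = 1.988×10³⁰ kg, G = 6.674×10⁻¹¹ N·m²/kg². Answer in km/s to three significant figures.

μ = GM = 6.674×10⁻¹¹ × 1.988×10³⁰ = 1.327×10²⁰ m³/s².
r = 1.324×10⁹ km = 1.324×10¹² m.
Escape speed v_esc = √(2μ/r) = √(2 × 1.327×10²⁰ / 1.324×10¹²) = √(2.004×10⁸) = 14160 m/s.
= 14.16 km/s.

v_esc ≈ 14.2 km/s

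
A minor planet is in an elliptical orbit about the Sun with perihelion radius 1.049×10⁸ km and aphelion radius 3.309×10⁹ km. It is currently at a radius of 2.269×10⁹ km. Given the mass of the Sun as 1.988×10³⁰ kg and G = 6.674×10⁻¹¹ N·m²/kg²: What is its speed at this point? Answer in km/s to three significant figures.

μ = GM = 6.674×10⁻¹¹ × 1.988×10³⁰ = 1.327×10²⁰ m³/s².
Semi-major axis a = (r_p + r_a)/2 = 1.7070×10⁹ km = 1.707×10¹² m.
Vis-viva: v² = μ(2/r − 1/a) = 1.327×10²⁰ × (8.814×10⁻¹³ − 5.858×10⁻¹³) = 3.922×10⁷ m²/s².
v = 6263 m/s = 6.263 km/s.

v ≈ 6.26 km/s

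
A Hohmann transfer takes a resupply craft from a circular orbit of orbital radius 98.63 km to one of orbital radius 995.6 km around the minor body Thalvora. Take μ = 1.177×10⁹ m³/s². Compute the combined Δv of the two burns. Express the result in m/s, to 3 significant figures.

Δv_total ≈ 57.9 m/s

r₁ = 98.63 km = 9.863×10⁴ m.
r₂ = 995.6 km = 9.956×10⁵ m.
Transfer ellipse a_t = (r₁ + r₂)/2 = 5.471×10⁵ m.
At r₁: circular v_c1 = √(μ/r₁) = 109.2 m/s; transfer-periapsis v_p = √[μ(2/r₁ − 1/a_t)] = 147.4 m/s.
Δv₁ = v_p − v_c1 = 38.12 m/s.
At r₂: circular v_c2 = √(μ/r₂) = 34.38 m/s; transfer-apoapsis v_a = √[μ(2/r₂ − 1/a_t)] = 14.60 m/s.
Δv₂ = v_c2 − v_a = 19.78 m/s.
Total Δv = Δv₁ + Δv₂ = 57.91 m/s.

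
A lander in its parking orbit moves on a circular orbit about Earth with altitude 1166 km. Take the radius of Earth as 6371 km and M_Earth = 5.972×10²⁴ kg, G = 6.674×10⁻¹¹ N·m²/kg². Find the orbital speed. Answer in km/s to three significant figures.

v ≈ 7.27 km/s

μ = GM = 6.674×10⁻¹¹ × 5.972×10²⁴ = 3.986×10¹⁴ m³/s².
r = 6371 + 1166 = 7537.0 km = 7.5370×10⁶ m.
For a circular orbit v = √(μ/r) = √(3.986×10¹⁴ / 7.537×10⁶) = √(5.288×10⁷) = 7272 m/s.
That is 7.272 km/s.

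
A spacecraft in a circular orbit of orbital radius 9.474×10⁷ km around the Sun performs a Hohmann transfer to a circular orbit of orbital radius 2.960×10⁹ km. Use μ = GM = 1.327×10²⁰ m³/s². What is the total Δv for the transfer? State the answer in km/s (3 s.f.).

Δv_total ≈ 19.7 km/s

r₁ = 9.474×10⁷ km = 9.474×10¹⁰ m.
r₂ = 2.960×10⁹ km = 2.960×10¹² m.
Transfer ellipse a_t = (r₁ + r₂)/2 = 1.527×10¹² m.
At r₁: circular v_c1 = √(μ/r₁) = 37430 m/s; transfer-perihelion v_p = √[μ(2/r₁ − 1/a_t)] = 52100 m/s.
Δv₁ = v_p − v_c1 = 14670 m/s.
At r₂: circular v_c2 = √(μ/r₂) = 6696 m/s; transfer-aphelion v_a = √[μ(2/r₂ − 1/a_t)] = 1668 m/s.
Δv₂ = v_c2 − v_a = 5028 m/s.
Total Δv = Δv₁ + Δv₂ = 19700 m/s = 19.70 km/s.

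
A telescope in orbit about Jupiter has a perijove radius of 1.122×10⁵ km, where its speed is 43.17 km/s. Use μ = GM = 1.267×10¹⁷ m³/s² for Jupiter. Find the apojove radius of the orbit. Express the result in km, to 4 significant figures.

r_p = 1.122×10⁸ m.
Specific energy ε = v²/2 − μ/r = -1.974×10⁸ J/kg, so a = −μ/(2ε) = 3.209×10⁸ m.
The apsides satisfy r_p + r_a = 2a, so the apojove radius is 2a − r_p = 5.296×10⁸ m = 5.2961×10⁵ km.

apojove radius ≈ 5.296×10⁵ km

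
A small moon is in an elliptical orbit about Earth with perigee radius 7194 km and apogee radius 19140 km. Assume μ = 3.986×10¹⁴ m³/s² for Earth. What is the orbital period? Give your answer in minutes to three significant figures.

T ≈ 251 minutes

Semi-major axis a = (r_p + r_a)/2 = (7194.0 + 19140)/2 = 13167 km = 1.317×10⁷ m.
By Kepler's third law T = 2π√(a³/μ) = 2π × 2.393×10³ = 1.504×10⁴ s.
= 250.6 minutes.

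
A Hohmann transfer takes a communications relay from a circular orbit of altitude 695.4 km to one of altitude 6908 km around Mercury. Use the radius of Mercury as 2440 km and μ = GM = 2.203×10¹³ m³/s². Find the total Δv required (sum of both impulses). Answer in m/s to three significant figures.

Δv_total ≈ 1040 m/s

r₁ = 2440 + 695.4 = 3135.4 km = 3.1354×10⁶ m.
r₂ = 2440 + 6908 = 9348.0 km = 9.3480×10⁶ m.
Transfer ellipse a_t = (r₁ + r₂)/2 = 6.242×10⁶ m.
At r₁: circular v_c1 = √(μ/r₁) = 2651 m/s; transfer-periherm v_p = √[μ(2/r₁ − 1/a_t)] = 3244 m/s.
Δv₁ = v_p − v_c1 = 593.2 m/s.
At r₂: circular v_c2 = √(μ/r₂) = 1535 m/s; transfer-apoherm v_a = √[μ(2/r₂ − 1/a_t)] = 1088 m/s.
Δv₂ = v_c2 − v_a = 447.1 m/s.
Total Δv = Δv₁ + Δv₂ = 1040 m/s.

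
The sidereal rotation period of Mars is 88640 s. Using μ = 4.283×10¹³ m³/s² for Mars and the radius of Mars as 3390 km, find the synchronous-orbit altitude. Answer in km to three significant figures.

A synchronous orbit has period T, so by Kepler's third law a = (μT²/4π²)^(1/3).
μT²/4π² = 4.283×10¹³ × (8.864×10⁴)² / 39.48 = 8.524×10²¹ m³.
a = 2.043×10⁷ m = 20428 km.
Altitude h = a − R = 20428 − 3390 = 17038 km.

h_sync ≈ 17000 km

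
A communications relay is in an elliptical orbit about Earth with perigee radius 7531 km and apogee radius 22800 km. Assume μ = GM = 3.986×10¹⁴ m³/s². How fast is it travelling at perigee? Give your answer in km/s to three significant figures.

Semi-major axis a = (r_p + r_a)/2 = 15166 km = 1.517×10⁷ m.
Vis-viva: v² = μ(2/r − 1/a) = 3.986×10¹⁴ × (2.656×10⁻⁷ − 6.594×10⁻⁸) = 7.957×10⁷ m²/s².
v = 8920 m/s = 8.920 km/s.

v ≈ 8.92 km/s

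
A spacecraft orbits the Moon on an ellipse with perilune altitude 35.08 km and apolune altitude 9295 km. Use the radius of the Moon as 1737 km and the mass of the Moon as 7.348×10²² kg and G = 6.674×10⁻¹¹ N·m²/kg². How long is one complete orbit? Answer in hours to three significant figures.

μ = GM = 6.674×10⁻¹¹ × 7.348×10²² = 4.904×10¹² m³/s².
r_p = 1737 + 35.08 = 1772.1 km = 1.7721×10⁶ m.
r_a = 1737 + 9295 = 11032 km = 1.1032×10⁷ m.
Semi-major axis a = (r_p + r_a)/2 = (1772.1 + 11032)/2 = 6402.0 km = 6.402×10⁶ m.
By Kepler's third law T = 2π√(a³/μ) = 2π × 7.315×10³ = 4.596×10⁴ s.
= 12.77 hours.

T ≈ 12.8 hours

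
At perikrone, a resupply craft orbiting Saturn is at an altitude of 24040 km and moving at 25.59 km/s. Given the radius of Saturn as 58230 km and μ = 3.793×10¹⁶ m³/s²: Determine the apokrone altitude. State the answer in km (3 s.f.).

r_p = 58230 + 24040 = 82270 km = 8.227×10⁷ m.
Specific energy ε = v²/2 − μ/r = -1.336×10⁸ J/kg, so a = −μ/(2ε) = 1.419×10⁸ m.
The apsides satisfy r_p + r_a = 2a, so the apokrone radius is 2a − r_p = 2.016×10⁸ m = 2.0160×10⁵ km.
Apokrone altitude = 2.0160×10⁵ − 58230 = 1.4337×10⁵ km.

apokrone altitude ≈ 1.43×10⁵ km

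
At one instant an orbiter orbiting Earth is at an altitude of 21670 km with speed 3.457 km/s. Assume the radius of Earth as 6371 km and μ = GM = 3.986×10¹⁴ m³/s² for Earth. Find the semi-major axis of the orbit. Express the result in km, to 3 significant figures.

r = 6371 + 21670 = 28041 km = 2.804×10⁷ m.
Vis-viva rearranged: 1/a = 2/r − v²/μ = 7.132×10⁻⁸ − 2.998×10⁻⁸ = 4.134×10⁻⁸ m⁻¹.
a = 2.419×10⁷ m = 24188 km.

a ≈ 24200 km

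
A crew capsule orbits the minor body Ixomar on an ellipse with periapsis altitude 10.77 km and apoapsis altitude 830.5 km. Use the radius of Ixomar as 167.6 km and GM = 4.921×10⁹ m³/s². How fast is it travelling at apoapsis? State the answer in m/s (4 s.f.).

v ≈ 38.67 m/s

r_p = 167.6 + 10.77 = 178.37 km = 1.7837×10⁵ m.
r_a = 167.6 + 830.5 = 998.10 km = 9.9810×10⁵ m.
Semi-major axis a = (r_p + r_a)/2 = 588.24 km = 5.882×10⁵ m.
Vis-viva: v² = μ(2/r − 1/a) = 4.921×10⁹ × (2.004×10⁻⁶ − 1.700×10⁻⁶) = 1.495×10³ m²/s².
v = 38.67 m/s.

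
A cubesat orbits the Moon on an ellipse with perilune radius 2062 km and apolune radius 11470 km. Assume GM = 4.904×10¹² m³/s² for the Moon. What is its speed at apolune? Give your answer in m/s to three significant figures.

Semi-major axis a = (r_p + r_a)/2 = 6766.0 km = 6.766×10⁶ m.
Vis-viva: v² = μ(2/r − 1/a) = 4.904×10¹² × (1.744×10⁻⁷ − 1.478×10⁻⁷) = 1.303×10⁵ m²/s².
v = 361.0 m/s.

v ≈ 361 m/s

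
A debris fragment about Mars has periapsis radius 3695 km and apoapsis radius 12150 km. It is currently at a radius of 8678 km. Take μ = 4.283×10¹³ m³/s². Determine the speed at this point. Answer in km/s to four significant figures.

Semi-major axis a = (r_p + r_a)/2 = 7922.5 km = 7.922×10⁶ m.
Vis-viva: v² = μ(2/r − 1/a) = 4.283×10¹³ × (2.305×10⁻⁷ − 1.262×10⁻⁷) = 4.465×10⁶ m²/s².
v = 2113 m/s = 2.113 km/s.

v ≈ 2.113 km/s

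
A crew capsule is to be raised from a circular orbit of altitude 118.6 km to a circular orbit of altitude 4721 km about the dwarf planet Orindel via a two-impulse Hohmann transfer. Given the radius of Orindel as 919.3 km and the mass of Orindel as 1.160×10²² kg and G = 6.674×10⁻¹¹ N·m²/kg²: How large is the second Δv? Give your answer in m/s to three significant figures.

μ = GM = 6.674×10⁻¹¹ × 1.160×10²² = 7.742×10¹¹ m³/s².
r₁ = 919.3 + 118.6 = 1037.9 km = 1.0379×10⁶ m.
r₂ = 919.3 + 4721 = 5640.3 km = 5.6403×10⁶ m.
Transfer ellipse a_t = (r₁ + r₂)/2 = 3.339×10⁶ m.
At r₁: circular v_c1 = √(μ/r₁) = 863.7 m/s; transfer-periapsis v_p = √[μ(2/r₁ − 1/a_t)] = 1122 m/s.
At r₂: circular v_c2 = √(μ/r₂) = 370.5 m/s; transfer-apoapsis v_a = √[μ(2/r₂ − 1/a_t)] = 206.6 m/s.
Δv₂ = v_c2 − v_a = 163.9 m/s.

Δv ≈ 164 m/s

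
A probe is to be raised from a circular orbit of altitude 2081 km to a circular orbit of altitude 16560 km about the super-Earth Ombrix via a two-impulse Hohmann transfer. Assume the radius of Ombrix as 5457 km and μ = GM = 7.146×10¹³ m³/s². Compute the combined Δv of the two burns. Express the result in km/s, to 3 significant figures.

r₁ = 5457 + 2081 = 7538.0 km = 7.5380×10⁶ m.
r₂ = 5457 + 16560 = 22017 km = 2.2017×10⁷ m.
Transfer ellipse a_t = (r₁ + r₂)/2 = 1.478×10⁷ m.
At r₁: circular v_c1 = √(μ/r₁) = 3079 m/s; transfer-periapsis v_p = √[μ(2/r₁ − 1/a_t)] = 3758 m/s.
Δv₁ = v_p − v_c1 = 679.3 m/s.
At r₂: circular v_c2 = √(μ/r₂) = 1802 m/s; transfer-apoapsis v_a = √[μ(2/r₂ − 1/a_t)] = 1287 m/s.
Δv₂ = v_c2 − v_a = 514.9 m/s.
Total Δv = Δv₁ + Δv₂ = 1194 m/s = 1.194 km/s.

Δv_total ≈ 1.19 km/s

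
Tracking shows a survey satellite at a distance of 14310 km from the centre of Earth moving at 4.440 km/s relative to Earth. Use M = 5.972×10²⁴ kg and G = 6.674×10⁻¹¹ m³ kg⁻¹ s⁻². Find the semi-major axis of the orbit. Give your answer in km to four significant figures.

a ≈ 11070 km

μ = GM = 6.674×10⁻¹¹ × 5.972×10²⁴ = 3.986×10¹⁴ m³/s².
r = 1.431×10⁷ m.
Vis-viva rearranged: 1/a = 2/r − v²/μ = 1.398×10⁻⁷ − 4.946×10⁻⁸ = 9.030×10⁻⁸ m⁻¹.
a = 1.107×10⁷ m = 11074 km.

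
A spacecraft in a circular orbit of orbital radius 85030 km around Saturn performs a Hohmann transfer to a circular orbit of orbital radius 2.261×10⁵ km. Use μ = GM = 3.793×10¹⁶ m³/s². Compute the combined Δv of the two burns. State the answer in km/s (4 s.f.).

Δv_total ≈ 7.718 km/s

r₁ = 85030 km = 8.503×10⁷ m.
r₂ = 2.261×10⁵ km = 2.261×10⁸ m.
Transfer ellipse a_t = (r₁ + r₂)/2 = 1.556×10⁸ m.
At r₁: circular v_c1 = √(μ/r₁) = 21120 m/s; transfer-perikrone v_p = √[μ(2/r₁ − 1/a_t)] = 25460 m/s.
Δv₁ = v_p − v_c1 = 4342 m/s.
At r₂: circular v_c2 = √(μ/r₂) = 12950 m/s; transfer-apokrone v_a = √[μ(2/r₂ − 1/a_t)] = 9576 m/s.
Δv₂ = v_c2 − v_a = 3376 m/s.
Total Δv = Δv₁ + Δv₂ = 7718 m/s = 7.718 km/s.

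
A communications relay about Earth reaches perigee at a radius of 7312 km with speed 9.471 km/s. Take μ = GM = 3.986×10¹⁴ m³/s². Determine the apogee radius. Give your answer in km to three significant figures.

r_p = 7.312×10⁶ m.
Specific energy ε = v²/2 − μ/r = -9.663×10⁶ J/kg, so a = −μ/(2ε) = 2.062×10⁷ m.
The apsides satisfy r_p + r_a = 2a, so the apogee radius is 2a − r_p = 3.394×10⁷ m = 33937 km.

apogee radius ≈ 33900 km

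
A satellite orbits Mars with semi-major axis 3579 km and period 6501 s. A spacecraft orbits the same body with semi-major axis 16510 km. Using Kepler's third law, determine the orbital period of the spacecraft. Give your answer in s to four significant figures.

T₂ ≈ 64410 s

Kepler's third law: T² ∝ a³, so T₂ = T₁ (a₂/a₁)^(3/2).
a₂/a₁ = 4.613, (a₂/a₁)^(3/2) = 9.908.
T₂ = 6501 × 9.908 = 64410 s.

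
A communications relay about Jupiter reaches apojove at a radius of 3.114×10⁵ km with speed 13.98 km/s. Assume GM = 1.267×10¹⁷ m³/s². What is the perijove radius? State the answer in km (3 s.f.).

r_a = 3.114×10⁸ m.
Specific energy ε = v²/2 − μ/r = -3.092×10⁸ J/kg, so a = −μ/(2ε) = 2.049×10⁸ m.
The apsides satisfy r_p + r_a = 2a, so the perijove radius is 2a − r_a = 9.843×10⁷ m = 98431 km.

perijove radius ≈ 98400 km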